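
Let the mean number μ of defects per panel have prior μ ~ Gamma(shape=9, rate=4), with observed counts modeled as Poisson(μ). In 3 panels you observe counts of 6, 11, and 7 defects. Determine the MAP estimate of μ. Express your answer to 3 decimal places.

μ̂_MAP = 4.571

Σxᵢ = 6+11+7 = 24, with n = 3.
Posterior ∝ μ^8e^(−4μ) · μ^24e^(−3μ) = μ^32e^(−7μ), i.e. Gamma(shape=33, rate=7).
The mode of a Gamma(a, b) with a ≥ 1 (shape–rate) is (a−1)/b = 32/7 ≈ 4.571.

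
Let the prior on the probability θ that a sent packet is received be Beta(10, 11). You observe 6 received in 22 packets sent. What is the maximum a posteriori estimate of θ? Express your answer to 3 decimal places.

Prior: Beta(10, 11).
Data: 6 successes in 22 trials. The binomial likelihood contributes θ^6(1−θ)^16, so the posterior is Beta(10+6, 11+16) = Beta(16, 27).
For Beta(a, b) with a, b > 1 the mode is (a−1)/(a+b−2) = 15/41 ≈ 0.366.

θ̂_MAP = 0.366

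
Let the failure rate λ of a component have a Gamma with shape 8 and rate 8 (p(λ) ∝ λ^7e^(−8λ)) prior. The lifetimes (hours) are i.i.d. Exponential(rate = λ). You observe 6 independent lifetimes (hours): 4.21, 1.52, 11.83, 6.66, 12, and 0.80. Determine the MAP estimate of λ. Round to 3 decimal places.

The Exponential(rate=λ) likelihood is ∝ λ^n e^(−λΣtᵢ). Here n = 6 and Σtᵢ = 4.21 + 1.52 + 11.83 + 6.66 + 12 + 0.80 = 37.02.
Posterior ∝ λ^7e^(−8λ) · λ^6e^(−37.02λ) = λ^13e^(−45.02λ), i.e. Gamma(14, 45.02).
Mode = (a−1)/b = 13/45.02 ≈ 0.289.

λ̂_MAP = 0.289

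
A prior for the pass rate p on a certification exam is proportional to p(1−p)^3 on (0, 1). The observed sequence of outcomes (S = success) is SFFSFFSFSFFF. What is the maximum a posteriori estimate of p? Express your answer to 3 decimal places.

p̂_MAP = 0.313

The prior density ∝ p(1−p)^3 is the kernel of Beta(2, 4).
Data: 4 successes in 12 trials (from the sequence). The binomial likelihood contributes p^4(1−p)^8, so the posterior is Beta(2+4, 4+8) = Beta(6, 12).
For Beta(a, b) with a, b > 1 the mode is (a−1)/(a+b−2) = 5/16 ≈ 0.313.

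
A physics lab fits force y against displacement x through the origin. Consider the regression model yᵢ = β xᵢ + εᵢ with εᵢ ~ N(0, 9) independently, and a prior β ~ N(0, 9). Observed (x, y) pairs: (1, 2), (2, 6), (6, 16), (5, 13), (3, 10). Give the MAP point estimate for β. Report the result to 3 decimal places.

log p(β | y) = −Σ(yᵢ − βxᵢ)²/(2·9) − β²/(2·9) + const.
Setting the derivative to zero: Σxᵢ(yᵢ − βxᵢ)/9 − β/9 = 0, so β = Σxᵢyᵢ / (Σxᵢ² + σ²/τ²).
Σxᵢyᵢ = 1·2 + 2·6 + 6·16 + 5·13 + 3·10 = 205; Σxᵢ² = 75; σ²/τ² = 1.
β̂_MAP = 205 / (75 + 1) = 205/76 ≈ 2.697.

β̂_MAP = 2.697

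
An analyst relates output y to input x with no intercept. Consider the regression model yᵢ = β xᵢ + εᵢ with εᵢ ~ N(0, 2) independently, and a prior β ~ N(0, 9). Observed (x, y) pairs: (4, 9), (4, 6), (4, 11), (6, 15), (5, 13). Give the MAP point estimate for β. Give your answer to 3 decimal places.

β̂_MAP = 2.371

log p(β | y) = −Σ(yᵢ − βxᵢ)²/(2·2) − β²/(2·9) + const.
Setting the derivative to zero: Σxᵢ(yᵢ − βxᵢ)/2 − β/9 = 0, so β = Σxᵢyᵢ / (Σxᵢ² + σ²/τ²).
Σxᵢyᵢ = 4·9 + 4·6 + 4·11 + 6·15 + 5·13 = 259; Σxᵢ² = 109; σ²/τ² = 2/9.
β̂_MAP = 259 / (109 + 2/9) = 259/(983/9) = 2331/983 ≈ 2.371.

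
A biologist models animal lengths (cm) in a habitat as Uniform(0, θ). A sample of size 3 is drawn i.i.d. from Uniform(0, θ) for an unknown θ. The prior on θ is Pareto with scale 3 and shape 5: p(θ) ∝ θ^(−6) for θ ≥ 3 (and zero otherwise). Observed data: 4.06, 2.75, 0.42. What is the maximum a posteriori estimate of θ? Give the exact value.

The Uniform(0, θ) likelihood is θ^(−n) for θ ≥ max(xᵢ), zero otherwise. Here max(xᵢ) = 4.06.
Posterior ∝ θ^(−6) · θ^(−3) = θ^(−9) on θ ≥ max(3, 4.06) = 4.06.
This density is strictly decreasing in θ, so the posterior mode lies at the lower boundary of the support.

θ̂_MAP = 4.06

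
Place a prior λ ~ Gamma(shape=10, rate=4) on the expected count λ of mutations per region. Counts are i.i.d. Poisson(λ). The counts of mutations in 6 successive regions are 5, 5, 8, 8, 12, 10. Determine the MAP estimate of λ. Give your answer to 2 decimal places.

λ̂_MAP = 5.70

Σxᵢ = 5+5+8+8+12+10 = 48, with n = 6.
Posterior ∝ λ^9e^(−4λ) · λ^48e^(−6λ) = λ^57e^(−10λ), i.e. Gamma(shape=58, rate=10).
The mode of a Gamma(a, b) with a ≥ 1 (shape–rate) is (a−1)/b = 57/10 ≈ 5.70.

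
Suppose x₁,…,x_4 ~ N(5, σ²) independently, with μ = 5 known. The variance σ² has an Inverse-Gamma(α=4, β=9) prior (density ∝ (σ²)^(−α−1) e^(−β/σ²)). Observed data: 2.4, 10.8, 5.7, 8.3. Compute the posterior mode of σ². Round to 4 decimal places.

Sum of squared deviations about the known mean: SS = (2.4−5)² + (10.8−5)² + (5.7−5)² + (8.3−5)² = 51.78.
The Normal likelihood contributes (σ²)^(−n/2) exp(−SS/(2σ²)), so the posterior is Inverse-Gamma(α + n/2, β + SS/2) = Inverse-Gamma(6, 34.89).
The mode of Inverse-Gamma(a, b) is b/(a+1) = 34.89/7 ≈ 4.9843.

σ̂²_MAP = 4.9843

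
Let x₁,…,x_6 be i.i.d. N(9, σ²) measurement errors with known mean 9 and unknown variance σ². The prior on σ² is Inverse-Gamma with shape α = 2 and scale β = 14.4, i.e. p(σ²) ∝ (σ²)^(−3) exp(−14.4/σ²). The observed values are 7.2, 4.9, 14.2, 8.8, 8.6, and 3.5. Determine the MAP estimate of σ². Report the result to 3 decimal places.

σ̂²_MAP = 8.862

Sum of squared deviations about the known mean: SS = (7.2−9)² + (4.9−9)² + (14.2−9)² + (8.8−9)² + (8.6−9)² + (3.5−9)² = 77.54.
The Normal likelihood contributes (σ²)^(−n/2) exp(−SS/(2σ²)), so the posterior is Inverse-Gamma(α + n/2, β + SS/2) = Inverse-Gamma(5, 53.17).
The mode of Inverse-Gamma(a, b) is b/(a+1) = 53.17/6 ≈ 8.862.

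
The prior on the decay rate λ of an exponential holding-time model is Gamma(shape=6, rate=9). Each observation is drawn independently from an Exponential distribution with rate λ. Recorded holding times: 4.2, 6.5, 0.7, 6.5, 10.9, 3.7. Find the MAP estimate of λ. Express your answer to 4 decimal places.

λ̂_MAP = 0.2651

The Exponential(rate=λ) likelihood is ∝ λ^n e^(−λΣtᵢ). Here n = 6 and Σtᵢ = 4.2 + 6.5 + 0.7 + 6.5 + 10.9 + 3.7 = 32.5.
Posterior ∝ λ^5e^(−9λ) · λ^6e^(−32.5λ) = λ^11e^(−41.5λ), i.e. Gamma(12, 41.5).
Mode = (a−1)/b = 11/41.5 ≈ 0.2651.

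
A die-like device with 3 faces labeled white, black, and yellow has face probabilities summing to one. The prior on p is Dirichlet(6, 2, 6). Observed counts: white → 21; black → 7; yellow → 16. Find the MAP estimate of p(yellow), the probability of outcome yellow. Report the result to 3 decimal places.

The posterior is Dirichlet(αᵢ + nᵢ) = Dirichlet(27, 9, 22).
For a Dirichlet(a₁,…,a_K) with all aᵢ > 1, the mode has j-th component (aⱼ − 1)/(Σaᵢ − K).
Here Σaᵢ = 58 and K = 3, so p(yellow) = (22 − 1)/(58 − 3) = 21/55 ≈ 0.382.

MAP estimate of p(yellow) = 0.382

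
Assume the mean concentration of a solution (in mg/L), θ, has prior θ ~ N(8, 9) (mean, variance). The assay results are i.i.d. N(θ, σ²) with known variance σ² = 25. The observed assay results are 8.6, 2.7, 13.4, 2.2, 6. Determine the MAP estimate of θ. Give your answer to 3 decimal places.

n = 5; x̄ = (8.6 + 2.7 + 13.4 + 2.2 + 6)/5 = 32.9/5 = 6.58.
For a Normal prior and Normal likelihood with known variance, the posterior is Normal; its mode equals its mean, the precision-weighted average.
Prior precision 1/σ₀² = 1/9; data precision n/σ² = 5/25 = 0.2.
θ̂ = ((1/9)·8 + 0.2·6.58) / (1/9 + 0.2) = (4961/2250)/(14/45) = 4961/700 ≈ 7.087.

θ̂_MAP = 7.087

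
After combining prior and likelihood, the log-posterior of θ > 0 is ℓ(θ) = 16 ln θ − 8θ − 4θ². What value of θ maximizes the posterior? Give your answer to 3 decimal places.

ℓ'(θ) = 16/θ − 8 − 8θ. Setting this to zero and multiplying by θ: 8θ² + 8θ − 16 = 0.
θ = (−8 + √(8² + 4·8·16)) / (2·8) = (−8 + √576) / 16 = (−8 + 24)/16 = 1.
ℓ''(θ) = −16/θ² − 8 < 0, confirming a maximum.

θ̂_MAP = 1.000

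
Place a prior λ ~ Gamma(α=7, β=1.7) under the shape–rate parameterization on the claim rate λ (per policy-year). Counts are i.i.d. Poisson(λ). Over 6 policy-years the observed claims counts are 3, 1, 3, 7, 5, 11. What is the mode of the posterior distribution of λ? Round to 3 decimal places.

λ̂_MAP = 4.675

Σxᵢ = 3+1+3+7+5+11 = 30, with n = 6.
Posterior ∝ λ^6e^(−1.7λ) · λ^30e^(−6λ) = λ^36e^(−7.7λ), i.e. Gamma(shape=37, rate=7.7).
The mode of a Gamma(a, b) with a ≥ 1 (shape–rate) is (a−1)/b = 36/7.7 ≈ 4.675.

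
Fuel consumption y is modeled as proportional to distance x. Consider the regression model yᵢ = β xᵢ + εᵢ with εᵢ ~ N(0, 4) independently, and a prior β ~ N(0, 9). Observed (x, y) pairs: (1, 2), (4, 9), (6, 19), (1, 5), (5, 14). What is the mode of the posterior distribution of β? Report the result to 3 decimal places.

β̂_MAP = 2.857

log p(β | y) = −Σ(yᵢ − βxᵢ)²/(2·4) − β²/(2·9) + const.
Setting the derivative to zero: Σxᵢ(yᵢ − βxᵢ)/4 − β/9 = 0, so β = Σxᵢyᵢ / (Σxᵢ² + σ²/τ²).
Σxᵢyᵢ = 1·2 + 4·9 + 6·19 + 1·5 + 5·14 = 227; Σxᵢ² = 79; σ²/τ² = 4/9.
β̂_MAP = 227 / (79 + 4/9) = 227/(715/9) = 2043/715 ≈ 2.857.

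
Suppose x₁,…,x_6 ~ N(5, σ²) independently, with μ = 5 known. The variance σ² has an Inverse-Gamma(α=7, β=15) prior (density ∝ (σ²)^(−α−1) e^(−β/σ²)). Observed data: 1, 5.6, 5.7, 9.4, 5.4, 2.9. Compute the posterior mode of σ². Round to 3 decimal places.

σ̂²_MAP = 3.217

Sum of squared deviations about the known mean: SS = (1−5)² + (5.6−5)² + (5.7−5)² + (9.4−5)² + (5.4−5)² + (2.9−5)² = 40.78.
The Normal likelihood contributes (σ²)^(−n/2) exp(−SS/(2σ²)), so the posterior is Inverse-Gamma(α + n/2, β + SS/2) = Inverse-Gamma(10, 35.39).
The mode of Inverse-Gamma(a, b) is b/(a+1) = 35.39/11 ≈ 3.217.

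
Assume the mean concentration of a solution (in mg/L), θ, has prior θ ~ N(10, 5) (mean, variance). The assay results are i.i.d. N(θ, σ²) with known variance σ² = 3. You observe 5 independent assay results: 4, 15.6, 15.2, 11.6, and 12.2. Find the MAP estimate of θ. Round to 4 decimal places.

n = 5; x̄ = (4 + 15.6 + 15.2 + 11.6 + 12.2)/5 = 58.6/5 = 11.72.
For a Normal prior and Normal likelihood with known variance, the posterior is Normal; its mode equals its mean, the precision-weighted average.
Prior precision 1/σ₀² = 1/5 = 0.2; data precision n/σ² = 5/3.
θ̂ = (0.2·10 + (5/3)·11.72) / (0.2 + 5/3) = (323/15)/(28/15) = 323/28 ≈ 11.5357.

θ̂_MAP = 11.5357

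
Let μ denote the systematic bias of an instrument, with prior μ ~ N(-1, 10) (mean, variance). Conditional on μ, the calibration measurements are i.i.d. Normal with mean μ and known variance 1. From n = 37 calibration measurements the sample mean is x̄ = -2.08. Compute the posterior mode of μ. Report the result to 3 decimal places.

μ̂_MAP = -2.077

n = 37, x̄ = -2.08.
For a Normal prior and Normal likelihood with known variance, the posterior is Normal; its mode equals its mean, the precision-weighted average.
Prior precision 1/σ₀² = 1/10 = 0.1; data precision n/σ² = 37/1 = 37.
μ̂ = (0.1·(-1) + 37·(-2.08)) / (0.1 + 37) = (-77.06)/37.1 = -3853/1855 ≈ -2.077.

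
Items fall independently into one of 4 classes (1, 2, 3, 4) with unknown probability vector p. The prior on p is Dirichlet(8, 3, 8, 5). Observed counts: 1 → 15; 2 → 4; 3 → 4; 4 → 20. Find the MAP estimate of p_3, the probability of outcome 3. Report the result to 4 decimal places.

MAP estimate: 0.1746

The posterior is Dirichlet(αᵢ + nᵢ) = Dirichlet(23, 7, 12, 25).
For a Dirichlet(a₁,…,a_K) with all aᵢ > 1, the mode has j-th component (aⱼ − 1)/(Σaᵢ − K).
Here Σaᵢ = 67 and K = 4, so p_3 = (12 − 1)/(67 − 4) = 11/63 ≈ 0.1746.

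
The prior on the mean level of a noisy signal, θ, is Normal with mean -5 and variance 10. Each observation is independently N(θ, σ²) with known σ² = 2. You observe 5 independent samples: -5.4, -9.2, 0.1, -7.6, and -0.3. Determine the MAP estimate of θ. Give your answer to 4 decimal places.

θ̂_MAP = -4.5000

n = 5; x̄ = ((-5.4) + (-9.2) + 0.1 + (-7.6) + (-0.3))/5 = -22.4/5 = -4.48.
For a Normal prior and Normal likelihood with known variance, the posterior is Normal; its mode equals its mean, the precision-weighted average.
Prior precision 1/σ₀² = 1/10 = 0.1; data precision n/σ² = 5/2 = 2.5.
θ̂ = (0.1·(-5) + 2.5·(-4.48)) / (0.1 + 2.5) = (-11.7)/2.6 = -4.5000.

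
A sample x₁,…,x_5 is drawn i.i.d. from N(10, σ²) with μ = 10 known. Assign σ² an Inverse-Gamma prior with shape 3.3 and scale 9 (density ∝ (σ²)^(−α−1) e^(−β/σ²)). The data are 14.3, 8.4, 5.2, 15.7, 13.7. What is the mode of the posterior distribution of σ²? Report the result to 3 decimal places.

σ̂²_MAP = 7.961

Sum of squared deviations about the known mean: SS = (14.3−10)² + (8.4−10)² + (5.2−10)² + (15.7−10)² + (13.7−10)² = 90.27.
The Normal likelihood contributes (σ²)^(−n/2) exp(−SS/(2σ²)), so the posterior is Inverse-Gamma(α + n/2, β + SS/2) = Inverse-Gamma(5.8, 54.135).
The mode of Inverse-Gamma(a, b) is b/(a+1) = 54.135/6.8 ≈ 7.961.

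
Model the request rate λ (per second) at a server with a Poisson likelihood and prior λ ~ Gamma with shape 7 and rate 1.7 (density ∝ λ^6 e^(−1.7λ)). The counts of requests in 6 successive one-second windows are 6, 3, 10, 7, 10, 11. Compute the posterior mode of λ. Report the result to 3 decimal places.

λ̂_MAP = 6.883

Σxᵢ = 6+3+10+7+10+11 = 47, with n = 6.
Posterior ∝ λ^6e^(−1.7λ) · λ^47e^(−6λ) = λ^53e^(−7.7λ), i.e. Gamma(shape=54, rate=7.7).
The mode of a Gamma(a, b) with a ≥ 1 (shape–rate) is (a−1)/b = 53/7.7 ≈ 6.883.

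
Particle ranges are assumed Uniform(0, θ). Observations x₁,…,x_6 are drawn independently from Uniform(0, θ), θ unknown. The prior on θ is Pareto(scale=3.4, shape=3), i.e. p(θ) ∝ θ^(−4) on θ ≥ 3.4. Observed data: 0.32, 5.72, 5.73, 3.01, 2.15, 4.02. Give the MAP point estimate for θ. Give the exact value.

θ̂_MAP = 5.73

The Uniform(0, θ) likelihood is θ^(−n) for θ ≥ max(xᵢ), zero otherwise. Here max(xᵢ) = 5.73.
Posterior ∝ θ^(−4) · θ^(−6) = θ^(−10) on θ ≥ max(3.4, 5.73) = 5.73.
This density is strictly decreasing in θ, so the posterior mode lies at the lower boundary of the support.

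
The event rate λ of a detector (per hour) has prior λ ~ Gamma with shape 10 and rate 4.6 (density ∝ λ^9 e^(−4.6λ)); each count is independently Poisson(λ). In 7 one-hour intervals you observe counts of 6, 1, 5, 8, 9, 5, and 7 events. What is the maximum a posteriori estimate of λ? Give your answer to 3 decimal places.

λ̂_MAP = 4.310

Σxᵢ = 6+1+5+8+9+5+7 = 41, with n = 7.
Posterior ∝ λ^9e^(−4.6λ) · λ^41e^(−7λ) = λ^50e^(−11.6λ), i.e. Gamma(shape=51, rate=11.6).
The mode of a Gamma(a, b) with a ≥ 1 (shape–rate) is (a−1)/b = 50/11.6 ≈ 4.310.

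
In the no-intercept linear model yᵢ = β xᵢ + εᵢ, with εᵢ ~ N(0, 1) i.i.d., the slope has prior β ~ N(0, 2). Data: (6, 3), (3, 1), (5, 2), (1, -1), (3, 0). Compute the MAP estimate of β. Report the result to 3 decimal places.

β̂_MAP = 0.373

log p(β | y) = −Σ(yᵢ − βxᵢ)²/(2·1) − β²/(2·2) + const.
Setting the derivative to zero: Σxᵢ(yᵢ − βxᵢ)/1 − β/2 = 0, so β = Σxᵢyᵢ / (Σxᵢ² + σ²/τ²).
Σxᵢyᵢ = 6·3 + 3·1 + 5·2 + 1·(-1) + 3·0 = 30; Σxᵢ² = 80; σ²/τ² = 0.5.
β̂_MAP = 30 / (80 + 0.5) = 30/80.5 ≈ 0.373.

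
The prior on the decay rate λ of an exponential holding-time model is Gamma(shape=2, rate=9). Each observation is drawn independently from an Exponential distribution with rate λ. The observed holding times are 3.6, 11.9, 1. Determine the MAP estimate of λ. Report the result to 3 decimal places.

λ̂_MAP = 0.157

The Exponential(rate=λ) likelihood is ∝ λ^n e^(−λΣtᵢ). Here n = 3 and Σtᵢ = 3.6 + 11.9 + 1 = 16.5.
Posterior ∝ λe^(−9λ) · λ^3e^(−16.5λ) = λ^4e^(−25.5λ), i.e. Gamma(5, 25.5).
Mode = (a−1)/b = 4/25.5 ≈ 0.157.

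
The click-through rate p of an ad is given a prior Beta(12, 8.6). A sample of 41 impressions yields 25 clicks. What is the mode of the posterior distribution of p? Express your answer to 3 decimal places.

p̂_MAP = 0.604

Prior: Beta(12, 8.6).
Data: 25 successes in 41 trials. The binomial likelihood contributes p^25(1−p)^16, so the posterior is Beta(12+25, 8.6+16) = Beta(37, 24.6).
For Beta(a, b) with a, b > 1 the mode is (a−1)/(a+b−2) = 36/59.6 ≈ 0.604.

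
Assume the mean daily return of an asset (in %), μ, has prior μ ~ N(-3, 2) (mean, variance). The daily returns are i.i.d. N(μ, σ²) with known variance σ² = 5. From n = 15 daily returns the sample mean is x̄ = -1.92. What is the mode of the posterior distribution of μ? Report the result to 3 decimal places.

μ̂_MAP = -2.074

n = 15, x̄ = -1.92.
For a Normal prior and Normal likelihood with known variance, the posterior is Normal; its mode equals its mean, the precision-weighted average.
Prior precision 1/σ₀² = 1/2 = 0.5; data precision n/σ² = 15/5 = 3.
μ̂ = (0.5·(-3) + 3·(-1.92)) / (0.5 + 3) = (-7.26)/3.5 = -363/175 ≈ -2.074.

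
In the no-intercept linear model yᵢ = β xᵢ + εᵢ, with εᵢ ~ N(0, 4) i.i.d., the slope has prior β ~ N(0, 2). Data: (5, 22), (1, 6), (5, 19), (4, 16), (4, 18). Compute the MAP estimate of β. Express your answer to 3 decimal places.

β̂_MAP = 4.082

log p(β | y) = −Σ(yᵢ − βxᵢ)²/(2·4) − β²/(2·2) + const.
Setting the derivative to zero: Σxᵢ(yᵢ − βxᵢ)/4 − β/2 = 0, so β = Σxᵢyᵢ / (Σxᵢ² + σ²/τ²).
Σxᵢyᵢ = 5·22 + 1·6 + 5·19 + 4·16 + 4·18 = 347; Σxᵢ² = 83; σ²/τ² = 2.
β̂_MAP = 347 / (83 + 2) = 347/85 ≈ 4.082.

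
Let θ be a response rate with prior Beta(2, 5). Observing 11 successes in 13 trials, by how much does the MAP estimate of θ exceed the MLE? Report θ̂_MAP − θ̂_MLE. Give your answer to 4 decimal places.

Posterior is Beta(13, 7); MAP = (13−1)/(20−2) = 12/18 ≈ 0.66667.
MLE ignores the prior: θ̂_MLE = k/n = 11/13 ≈ 0.84615.
Difference = 12/18 − 11/13 = -7/39 ≈ -0.1795.

MAP − MLE = -0.1795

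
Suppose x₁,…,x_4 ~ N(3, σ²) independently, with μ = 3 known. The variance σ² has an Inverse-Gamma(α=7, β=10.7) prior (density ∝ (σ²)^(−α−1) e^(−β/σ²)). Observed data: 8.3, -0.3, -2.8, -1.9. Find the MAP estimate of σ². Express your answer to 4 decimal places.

Sum of squared deviations about the known mean: SS = (8.3−3)² + (-0.3−3)² + (-2.8−3)² + (-1.9−3)² = 96.63.
The Normal likelihood contributes (σ²)^(−n/2) exp(−SS/(2σ²)), so the posterior is Inverse-Gamma(α + n/2, β + SS/2) = Inverse-Gamma(9, 59.015).
The mode of Inverse-Gamma(a, b) is b/(a+1) = 59.015/10 ≈ 5.9015.

σ̂²_MAP = 5.9015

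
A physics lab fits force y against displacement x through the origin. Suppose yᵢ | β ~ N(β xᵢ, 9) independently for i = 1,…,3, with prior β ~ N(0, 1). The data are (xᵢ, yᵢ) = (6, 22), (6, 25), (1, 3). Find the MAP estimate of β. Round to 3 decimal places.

β̂_MAP = 3.476

log p(β | y) = −Σ(yᵢ − βxᵢ)²/(2·9) − β²/(2·1) + const.
Setting the derivative to zero: Σxᵢ(yᵢ − βxᵢ)/9 − β/1 = 0, so β = Σxᵢyᵢ / (Σxᵢ² + σ²/τ²).
Σxᵢyᵢ = 6·22 + 6·25 + 1·3 = 285; Σxᵢ² = 73; σ²/τ² = 9.
β̂_MAP = 285 / (73 + 9) = 285/82 ≈ 3.476.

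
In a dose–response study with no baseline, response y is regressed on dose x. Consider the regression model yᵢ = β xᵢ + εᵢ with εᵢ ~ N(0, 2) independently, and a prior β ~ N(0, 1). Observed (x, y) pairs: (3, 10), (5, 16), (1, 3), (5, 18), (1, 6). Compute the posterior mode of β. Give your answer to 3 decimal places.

β̂_MAP = 3.317

log p(β | y) = −Σ(yᵢ − βxᵢ)²/(2·2) − β²/(2·1) + const.
Setting the derivative to zero: Σxᵢ(yᵢ − βxᵢ)/2 − β/1 = 0, so β = Σxᵢyᵢ / (Σxᵢ² + σ²/τ²).
Σxᵢyᵢ = 3·10 + 5·16 + 1·3 + 5·18 + 1·6 = 209; Σxᵢ² = 61; σ²/τ² = 2.
β̂_MAP = 209 / (61 + 2) = 209/63 ≈ 3.317.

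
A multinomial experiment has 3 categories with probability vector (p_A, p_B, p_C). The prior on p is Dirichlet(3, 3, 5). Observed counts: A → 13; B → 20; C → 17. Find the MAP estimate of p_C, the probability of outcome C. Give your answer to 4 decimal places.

MAP estimate of p_C = 0.3621

The posterior is Dirichlet(αᵢ + nᵢ) = Dirichlet(16, 23, 22).
For a Dirichlet(a₁,…,a_K) with all aᵢ > 1, the mode has j-th component (aⱼ − 1)/(Σaᵢ − K).
Here Σaᵢ = 61 and K = 3, so p_C = (22 − 1)/(61 − 3) = 21/58 ≈ 0.3621.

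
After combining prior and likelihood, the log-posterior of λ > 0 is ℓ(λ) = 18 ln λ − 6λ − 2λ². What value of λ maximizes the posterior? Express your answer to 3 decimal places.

λ̂_MAP = 1.500

ℓ'(λ) = 18/λ − 6 − 4λ. Setting this to zero and multiplying by λ: 4λ² + 6λ − 18 = 0.
λ = (−6 + √(6² + 4·4·18)) / (2·4) = (−6 + √324) / 8 = (−6 + 18)/8 = 3/2.
ℓ''(λ) = −18/λ² − 4 < 0, confirming a maximum.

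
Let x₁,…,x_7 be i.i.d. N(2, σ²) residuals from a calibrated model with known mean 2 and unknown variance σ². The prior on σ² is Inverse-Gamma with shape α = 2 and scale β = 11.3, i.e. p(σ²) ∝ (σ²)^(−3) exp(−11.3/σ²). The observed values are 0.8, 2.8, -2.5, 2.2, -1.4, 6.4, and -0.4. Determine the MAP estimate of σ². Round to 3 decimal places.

σ̂²_MAP = 6.281

Sum of squared deviations about the known mean: SS = (0.8−2)² + (2.8−2)² + (-2.5−2)² + (2.2−2)² + (-1.4−2)² + (6.4−2)² + (-0.4−2)² = 59.05.
The Normal likelihood contributes (σ²)^(−n/2) exp(−SS/(2σ²)), so the posterior is Inverse-Gamma(α + n/2, β + SS/2) = Inverse-Gamma(5.5, 40.825).
The mode of Inverse-Gamma(a, b) is b/(a+1) = 40.825/6.5 ≈ 6.281.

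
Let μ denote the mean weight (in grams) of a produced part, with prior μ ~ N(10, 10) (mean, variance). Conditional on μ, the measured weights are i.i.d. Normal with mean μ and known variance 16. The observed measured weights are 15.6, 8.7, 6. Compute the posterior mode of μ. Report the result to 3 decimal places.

μ̂_MAP = 10.065

n = 3; x̄ = (15.6 + 8.7 + 6)/3 = 30.3/3 = 10.1.
For a Normal prior and Normal likelihood with known variance, the posterior is Normal; its mode equals its mean, the precision-weighted average.
Prior precision 1/σ₀² = 1/10 = 0.1; data precision n/σ² = 3/16 = 0.1875.
μ̂ = (0.1·10 + 0.1875·10.1) / (0.1 + 0.1875) = 2.89375/0.2875 = 463/46 ≈ 10.065.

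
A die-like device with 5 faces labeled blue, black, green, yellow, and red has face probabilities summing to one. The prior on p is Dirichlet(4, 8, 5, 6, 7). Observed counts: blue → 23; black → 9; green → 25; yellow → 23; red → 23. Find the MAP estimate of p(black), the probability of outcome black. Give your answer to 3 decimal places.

The posterior is Dirichlet(αᵢ + nᵢ) = Dirichlet(27, 17, 30, 29, 30).
For a Dirichlet(a₁,…,a_K) with all aᵢ > 1, the mode has j-th component (aⱼ − 1)/(Σaᵢ − K).
Here Σaᵢ = 133 and K = 5, so p(black) = (17 − 1)/(133 − 5) = 16/128 ≈ 0.125.

MAP estimate of p(black) = 0.125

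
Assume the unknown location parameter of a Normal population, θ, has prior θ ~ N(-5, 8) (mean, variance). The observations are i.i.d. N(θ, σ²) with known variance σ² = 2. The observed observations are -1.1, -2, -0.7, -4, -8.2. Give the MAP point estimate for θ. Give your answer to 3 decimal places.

θ̂_MAP = -3.286

n = 5; x̄ = ((-1.1) + (-2) + (-0.7) + (-4) + (-8.2))/5 = -16/5 = -3.2.
For a Normal prior and Normal likelihood with known variance, the posterior is Normal; its mode equals its mean, the precision-weighted average.
Prior precision 1/σ₀² = 1/8 = 0.125; data precision n/σ² = 5/2 = 2.5.
θ̂ = (0.125·(-5) + 2.5·(-3.2)) / (0.125 + 2.5) = (-8.625)/2.625 = -23/7 ≈ -3.286.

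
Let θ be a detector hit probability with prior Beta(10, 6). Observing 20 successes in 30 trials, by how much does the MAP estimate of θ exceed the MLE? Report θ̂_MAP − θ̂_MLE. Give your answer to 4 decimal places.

MAP − MLE = -0.0076

Posterior is Beta(30, 16); MAP = (30−1)/(46−2) = 29/44 ≈ 0.65909.
MLE ignores the prior: θ̂_MLE = k/n = 20/30 ≈ 0.66667.
Difference = 29/44 − 20/30 = -1/132 ≈ -0.0076.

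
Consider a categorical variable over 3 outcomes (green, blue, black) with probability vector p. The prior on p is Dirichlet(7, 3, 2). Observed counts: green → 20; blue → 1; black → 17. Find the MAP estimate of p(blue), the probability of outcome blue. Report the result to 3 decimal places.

MAP estimate of p(blue) = 0.064

The posterior is Dirichlet(αᵢ + nᵢ) = Dirichlet(27, 4, 19).
For a Dirichlet(a₁,…,a_K) with all aᵢ > 1, the mode has j-th component (aⱼ − 1)/(Σaᵢ − K).
Here Σaᵢ = 50 and K = 3, so p(blue) = (4 − 1)/(50 − 3) = 3/47 ≈ 0.064.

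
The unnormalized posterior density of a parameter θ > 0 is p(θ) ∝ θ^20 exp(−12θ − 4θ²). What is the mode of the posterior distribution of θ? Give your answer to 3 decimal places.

θ̂_MAP = 1.000

ℓ'(θ) = 20/θ − 12 − 8θ. Setting this to zero and multiplying by θ: 8θ² + 12θ − 20 = 0.
θ = (−12 + √(12² + 4·8·20)) / (2·8) = (−12 + √784) / 16 = (−12 + 28)/16 = 1.
ℓ''(θ) = −20/θ² − 8 < 0, confirming a maximum.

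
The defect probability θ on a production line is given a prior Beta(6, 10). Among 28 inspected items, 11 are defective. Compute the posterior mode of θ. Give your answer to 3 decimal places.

Prior: Beta(6, 10).
Data: 11 successes in 28 trials. The binomial likelihood contributes θ^11(1−θ)^17, so the posterior is Beta(6+11, 10+17) = Beta(17, 27).
For Beta(a, b) with a, b > 1 the mode is (a−1)/(a+b−2) = 16/42 ≈ 0.381.

θ̂_MAP = 0.381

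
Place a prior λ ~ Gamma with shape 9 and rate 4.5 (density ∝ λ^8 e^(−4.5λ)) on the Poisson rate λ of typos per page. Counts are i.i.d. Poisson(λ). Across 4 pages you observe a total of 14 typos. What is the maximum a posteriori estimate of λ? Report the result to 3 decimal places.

Σxᵢ = 14, n = 4.
Posterior ∝ λ^8e^(−4.5λ) · λ^14e^(−4λ) = λ^22e^(−8.5λ), i.e. Gamma(shape=23, rate=8.5).
The mode of a Gamma(a, b) with a ≥ 1 (shape–rate) is (a−1)/b = 22/8.5 ≈ 2.588.

λ̂_MAP = 2.588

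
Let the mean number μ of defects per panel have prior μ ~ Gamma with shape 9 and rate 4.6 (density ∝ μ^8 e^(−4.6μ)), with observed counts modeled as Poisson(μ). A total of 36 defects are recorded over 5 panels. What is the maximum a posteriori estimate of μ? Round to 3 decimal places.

Σxᵢ = 36, n = 5.
Posterior ∝ μ^8e^(−4.6μ) · μ^36e^(−5μ) = μ^44e^(−9.6μ), i.e. Gamma(shape=45, rate=9.6).
The mode of a Gamma(a, b) with a ≥ 1 (shape–rate) is (a−1)/b = 44/9.6 ≈ 4.583.

μ̂_MAP = 4.583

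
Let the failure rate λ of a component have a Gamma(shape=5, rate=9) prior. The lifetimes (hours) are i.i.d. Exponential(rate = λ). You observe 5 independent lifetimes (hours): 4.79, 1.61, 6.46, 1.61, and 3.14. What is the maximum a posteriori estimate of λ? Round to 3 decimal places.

λ̂_MAP = 0.338

The Exponential(rate=λ) likelihood is ∝ λ^n e^(−λΣtᵢ). Here n = 5 and Σtᵢ = 4.79 + 1.61 + 6.46 + 1.61 + 3.14 = 17.61.
Posterior ∝ λ^4e^(−9λ) · λ^5e^(−17.61λ) = λ^9e^(−26.61λ), i.e. Gamma(10, 26.61).
Mode = (a−1)/b = 9/26.61 ≈ 0.338.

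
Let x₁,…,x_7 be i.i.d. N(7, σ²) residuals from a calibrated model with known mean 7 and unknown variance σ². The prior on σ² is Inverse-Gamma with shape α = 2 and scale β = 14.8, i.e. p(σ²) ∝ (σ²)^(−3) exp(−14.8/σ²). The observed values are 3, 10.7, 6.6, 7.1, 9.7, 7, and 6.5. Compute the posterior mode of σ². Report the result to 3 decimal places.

σ̂²_MAP = 5.154

Sum of squared deviations about the known mean: SS = (3−7)² + (10.7−7)² + (6.6−7)² + (7.1−7)² + (9.7−7)² + (7−7)² + (6.5−7)² = 37.4.
The Normal likelihood contributes (σ²)^(−n/2) exp(−SS/(2σ²)), so the posterior is Inverse-Gamma(α + n/2, β + SS/2) = Inverse-Gamma(5.5, 33.5).
The mode of Inverse-Gamma(a, b) is b/(a+1) = 33.5/6.5 ≈ 5.154.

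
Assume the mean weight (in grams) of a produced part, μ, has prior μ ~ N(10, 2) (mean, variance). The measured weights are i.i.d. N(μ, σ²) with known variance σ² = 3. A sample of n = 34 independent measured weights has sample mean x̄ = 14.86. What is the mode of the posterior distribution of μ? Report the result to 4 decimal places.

μ̂_MAP = 14.6546

n = 34, x̄ = 14.86.
For a Normal prior and Normal likelihood with known variance, the posterior is Normal; its mode equals its mean, the precision-weighted average.
Prior precision 1/σ₀² = 1/2 = 0.5; data precision n/σ² = 34/3.
μ̂ = (0.5·10 + (34/3)·14.86) / (0.5 + 34/3) = (13006/75)/(71/6) = 26012/1775 ≈ 14.6546.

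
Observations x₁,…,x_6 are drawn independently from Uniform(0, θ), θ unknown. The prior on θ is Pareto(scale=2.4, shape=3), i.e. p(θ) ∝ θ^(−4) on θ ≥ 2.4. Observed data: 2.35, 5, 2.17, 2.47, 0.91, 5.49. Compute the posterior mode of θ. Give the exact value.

The Uniform(0, θ) likelihood is θ^(−n) for θ ≥ max(xᵢ), zero otherwise. Here max(xᵢ) = 5.49.
Posterior ∝ θ^(−4) · θ^(−6) = θ^(−10) on θ ≥ max(2.4, 5.49) = 5.49.
This density is strictly decreasing in θ, so the posterior mode lies at the lower boundary of the support.

θ̂_MAP = 5.49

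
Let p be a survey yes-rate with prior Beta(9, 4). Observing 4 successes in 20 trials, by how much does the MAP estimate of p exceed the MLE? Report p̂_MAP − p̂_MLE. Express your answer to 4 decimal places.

MAP − MLE = 0.1871

Posterior is Beta(13, 20); MAP = (13−1)/(33−2) = 12/31 ≈ 0.38710.
MLE ignores the prior: p̂_MLE = k/n = 4/20 ≈ 0.20000.
Difference = 12/31 − 4/20 = 29/155 ≈ 0.1871.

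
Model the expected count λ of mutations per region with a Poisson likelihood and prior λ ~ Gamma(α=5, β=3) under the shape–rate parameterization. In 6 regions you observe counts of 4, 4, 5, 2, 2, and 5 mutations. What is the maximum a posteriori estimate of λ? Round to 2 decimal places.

Σxᵢ = 4+4+5+2+2+5 = 22, with n = 6.
Posterior ∝ λ^4e^(−3λ) · λ^22e^(−6λ) = λ^26e^(−9λ), i.e. Gamma(shape=27, rate=9).
The mode of a Gamma(a, b) with a ≥ 1 (shape–rate) is (a−1)/b = 26/9 ≈ 2.89.

λ̂_MAP = 2.89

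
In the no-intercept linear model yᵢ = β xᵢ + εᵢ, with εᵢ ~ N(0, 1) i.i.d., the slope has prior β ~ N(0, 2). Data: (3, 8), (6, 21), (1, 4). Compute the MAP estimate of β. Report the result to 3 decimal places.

β̂_MAP = 3.312

log p(β | y) = −Σ(yᵢ − βxᵢ)²/(2·1) − β²/(2·2) + const.
Setting the derivative to zero: Σxᵢ(yᵢ − βxᵢ)/1 − β/2 = 0, so β = Σxᵢyᵢ / (Σxᵢ² + σ²/τ²).
Σxᵢyᵢ = 3·8 + 6·21 + 1·4 = 154; Σxᵢ² = 46; σ²/τ² = 0.5.
β̂_MAP = 154 / (46 + 0.5) = 154/46.5 ≈ 3.312.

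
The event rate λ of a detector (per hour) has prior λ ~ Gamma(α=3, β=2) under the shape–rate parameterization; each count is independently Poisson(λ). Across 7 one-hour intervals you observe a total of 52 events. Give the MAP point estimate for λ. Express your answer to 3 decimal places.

Σxᵢ = 52, n = 7.
Posterior ∝ λ^2e^(−2λ) · λ^52e^(−7λ) = λ^54e^(−9λ), i.e. Gamma(shape=55, rate=9).
The mode of a Gamma(a, b) with a ≥ 1 (shape–rate) is (a−1)/b = 54/9 ≈ 6.000.

λ̂_MAP = 6.000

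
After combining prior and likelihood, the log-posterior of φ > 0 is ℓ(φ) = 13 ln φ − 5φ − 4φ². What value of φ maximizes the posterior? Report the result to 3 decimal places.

ℓ'(φ) = 13/φ − 5 − 8φ. Setting this to zero and multiplying by φ: 8φ² + 5φ − 13 = 0.
φ = (−5 + √(5² + 4·8·13)) / (2·8) = (−5 + √441) / 16 = (−5 + 21)/16 = 1.
ℓ''(φ) = −13/φ² − 8 < 0, confirming a maximum.

φ̂_MAP = 1.000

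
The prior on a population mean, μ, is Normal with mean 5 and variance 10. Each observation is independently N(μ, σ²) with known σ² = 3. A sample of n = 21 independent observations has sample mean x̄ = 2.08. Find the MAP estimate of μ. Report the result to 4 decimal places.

μ̂_MAP = 2.1211

n = 21, x̄ = 2.08.
For a Normal prior and Normal likelihood with known variance, the posterior is Normal; its mode equals its mean, the precision-weighted average.
Prior precision 1/σ₀² = 1/10 = 0.1; data precision n/σ² = 21/3 = 7.
μ̂ = (0.1·5 + 7·2.08) / (0.1 + 7) = 15.06/7.1 = 753/355 ≈ 2.1211.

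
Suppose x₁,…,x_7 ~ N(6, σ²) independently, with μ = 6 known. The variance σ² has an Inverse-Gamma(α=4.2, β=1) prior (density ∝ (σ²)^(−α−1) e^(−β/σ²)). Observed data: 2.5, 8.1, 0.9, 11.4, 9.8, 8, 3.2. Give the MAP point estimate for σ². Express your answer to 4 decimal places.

Sum of squared deviations about the known mean: SS = (2.5−6)² + (8.1−6)² + (0.9−6)² + (11.4−6)² + (9.8−6)² + (8−6)² + (3.2−6)² = 98.11.
The Normal likelihood contributes (σ²)^(−n/2) exp(−SS/(2σ²)), so the posterior is Inverse-Gamma(α + n/2, β + SS/2) = Inverse-Gamma(7.7, 50.055).
The mode of Inverse-Gamma(a, b) is b/(a+1) = 50.055/8.7 ≈ 5.7534.

σ̂²_MAP = 5.7534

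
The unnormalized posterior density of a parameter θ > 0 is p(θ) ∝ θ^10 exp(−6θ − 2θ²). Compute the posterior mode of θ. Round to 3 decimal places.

ℓ'(θ) = 10/θ − 6 − 4θ. Setting this to zero and multiplying by θ: 4θ² + 6θ − 10 = 0.
θ = (−6 + √(6² + 4·4·10)) / (2·4) = (−6 + √196) / 8 = (−6 + 14)/8 = 1.
ℓ''(θ) = −10/θ² − 4 < 0, confirming a maximum.

θ̂_MAP = 1.000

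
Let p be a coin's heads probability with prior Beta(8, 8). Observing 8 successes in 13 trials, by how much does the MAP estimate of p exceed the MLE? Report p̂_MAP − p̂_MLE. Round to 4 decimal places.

MAP − MLE = -0.0598

Posterior is Beta(16, 13); MAP = (16−1)/(29−2) = 15/27 ≈ 0.55556.
MLE ignores the prior: p̂_MLE = k/n = 8/13 ≈ 0.61538.
Difference = 15/27 − 8/13 = -7/117 ≈ -0.0598.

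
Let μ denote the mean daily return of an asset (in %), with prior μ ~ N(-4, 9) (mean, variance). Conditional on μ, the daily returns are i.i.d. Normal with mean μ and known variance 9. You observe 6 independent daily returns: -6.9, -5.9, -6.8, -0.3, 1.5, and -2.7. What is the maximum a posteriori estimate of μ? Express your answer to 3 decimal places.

n = 6; x̄ = ((-6.9) + (-5.9) + (-6.8) + (-0.3) + 1.5 + (-2.7))/6 = -21.1/6 = -211/60 ≈ -3.5167.
For a Normal prior and Normal likelihood with known variance, the posterior is Normal; its mode equals its mean, the precision-weighted average.
Prior precision 1/σ₀² = 1/9; data precision n/σ² = 6/9 = 2/3.
μ̂ = ((1/9)·(-4) + (2/3)·(-211/60)) / (1/9 + 2/3) = (-251/90)/(7/9) = -251/70 ≈ -3.586.

μ̂_MAP = -3.586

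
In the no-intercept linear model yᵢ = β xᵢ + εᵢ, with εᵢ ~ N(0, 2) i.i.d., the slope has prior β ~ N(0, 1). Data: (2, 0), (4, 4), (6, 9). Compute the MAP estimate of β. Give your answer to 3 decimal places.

β̂_MAP = 1.207

log p(β | y) = −Σ(yᵢ − βxᵢ)²/(2·2) − β²/(2·1) + const.
Setting the derivative to zero: Σxᵢ(yᵢ − βxᵢ)/2 − β/1 = 0, so β = Σxᵢyᵢ / (Σxᵢ² + σ²/τ²).
Σxᵢyᵢ = 2·0 + 4·4 + 6·9 = 70; Σxᵢ² = 56; σ²/τ² = 2.
β̂_MAP = 70 / (56 + 2) = 70/58 ≈ 1.207.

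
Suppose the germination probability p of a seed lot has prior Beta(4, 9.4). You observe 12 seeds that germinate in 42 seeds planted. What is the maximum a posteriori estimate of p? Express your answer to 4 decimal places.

Prior: Beta(4, 9.4).
Data: 12 successes in 42 trials. The binomial likelihood contributes p^12(1−p)^30, so the posterior is Beta(4+12, 9.4+30) = Beta(16, 39.4).
For Beta(a, b) with a, b > 1 the mode is (a−1)/(a+b−2) = 15/53.4 ≈ 0.2809.

p̂_MAP = 0.2809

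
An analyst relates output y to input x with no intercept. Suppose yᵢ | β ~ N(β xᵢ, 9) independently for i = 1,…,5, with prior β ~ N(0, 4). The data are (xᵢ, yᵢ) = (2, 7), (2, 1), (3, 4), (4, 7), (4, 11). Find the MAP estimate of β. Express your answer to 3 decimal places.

log p(β | y) = −Σ(yᵢ − βxᵢ)²/(2·9) − β²/(2·4) + const.
Setting the derivative to zero: Σxᵢ(yᵢ − βxᵢ)/9 − β/4 = 0, so β = Σxᵢyᵢ / (Σxᵢ² + σ²/τ²).
Σxᵢyᵢ = 2·7 + 2·1 + 3·4 + 4·7 + 4·11 = 100; Σxᵢ² = 49; σ²/τ² = 2.25.
β̂_MAP = 100 / (49 + 2.25) = 100/51.25 ≈ 1.951.

β̂_MAP = 1.951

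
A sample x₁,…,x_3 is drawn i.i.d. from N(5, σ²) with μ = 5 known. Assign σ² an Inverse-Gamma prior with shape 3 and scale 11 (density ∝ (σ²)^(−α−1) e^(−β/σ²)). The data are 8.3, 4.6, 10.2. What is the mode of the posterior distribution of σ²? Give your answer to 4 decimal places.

σ̂²_MAP = 5.4627

Sum of squared deviations about the known mean: SS = (8.3−5)² + (4.6−5)² + (10.2−5)² = 38.09.
The Normal likelihood contributes (σ²)^(−n/2) exp(−SS/(2σ²)), so the posterior is Inverse-Gamma(α + n/2, β + SS/2) = Inverse-Gamma(4.5, 30.045).
The mode of Inverse-Gamma(a, b) is b/(a+1) = 30.045/5.5 ≈ 5.4627.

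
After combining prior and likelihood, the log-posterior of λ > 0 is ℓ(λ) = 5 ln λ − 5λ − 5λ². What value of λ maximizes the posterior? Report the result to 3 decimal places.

ℓ'(λ) = 5/λ − 5 − 10λ. Setting this to zero and multiplying by λ: 10λ² + 5λ − 5 = 0.
λ = (−5 + √(5² + 4·10·5)) / (2·10) = (−5 + √225) / 20 = (−5 + 15)/20 = 1/2.
ℓ''(λ) = −5/λ² − 10 < 0, confirming a maximum.

λ̂_MAP = 0.500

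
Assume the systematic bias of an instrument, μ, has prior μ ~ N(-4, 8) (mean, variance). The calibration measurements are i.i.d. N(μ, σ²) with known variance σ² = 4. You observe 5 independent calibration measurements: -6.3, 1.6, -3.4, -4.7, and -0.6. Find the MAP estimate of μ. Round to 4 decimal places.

n = 5; x̄ = ((-6.3) + 1.6 + (-3.4) + (-4.7) + (-0.6))/5 = -13.4/5 = -2.68.
For a Normal prior and Normal likelihood with known variance, the posterior is Normal; its mode equals its mean, the precision-weighted average.
Prior precision 1/σ₀² = 1/8 = 0.125; data precision n/σ² = 5/4 = 1.25.
μ̂ = (0.125·(-4) + 1.25·(-2.68)) / (0.125 + 1.25) = (-3.85)/1.375 = -2.8000.

μ̂_MAP = -2.8000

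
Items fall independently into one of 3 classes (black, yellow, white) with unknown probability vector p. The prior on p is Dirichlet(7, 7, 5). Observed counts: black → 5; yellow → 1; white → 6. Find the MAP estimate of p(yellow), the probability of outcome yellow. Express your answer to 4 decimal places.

MAP estimate of p(yellow) = 0.2500

The posterior is Dirichlet(αᵢ + nᵢ) = Dirichlet(12, 8, 11).
For a Dirichlet(a₁,…,a_K) with all aᵢ > 1, the mode has j-th component (aⱼ − 1)/(Σaᵢ − K).
Here Σaᵢ = 31 and K = 3, so p(yellow) = (8 − 1)/(31 − 3) = 7/28 ≈ 0.2500.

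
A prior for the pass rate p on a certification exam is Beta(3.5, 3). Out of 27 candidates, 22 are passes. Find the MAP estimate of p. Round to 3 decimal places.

Prior: Beta(3.5, 3).
Data: 22 successes in 27 trials. The binomial likelihood contributes p^22(1−p)^5, so the posterior is Beta(3.5+22, 3+5) = Beta(25.5, 8).
For Beta(a, b) with a, b > 1 the mode is (a−1)/(a+b−2) = 24.5/31.5 ≈ 0.778.

p̂_MAP = 0.778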